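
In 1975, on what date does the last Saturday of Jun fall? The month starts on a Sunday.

Jun 1975 begins on a Sunday, so the first Saturday is Jun 7 (6 days later).
Jun 1975 has 30 days. Adding weeks: 7, 14, 21, 28 — the last one ≤ 30 is the 28th.

Jun 28, 1975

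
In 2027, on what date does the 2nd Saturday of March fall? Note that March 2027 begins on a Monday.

2027-03-13

March 2027 begins on a Monday, so the first Saturday is March 6 (5 days later).
The 2nd Saturday is 1 weeks later: 6 + 7 = 13.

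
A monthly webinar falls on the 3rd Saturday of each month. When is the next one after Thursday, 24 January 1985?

January 1985 starts on a Tuesday; its first Saturday is the 5th, so the 3rd Saturday is the 19th — 19 January 1985.
That is not after 24 January 1985, so look at February 1985.
February 1985 starts on a Friday; its first Saturday is the 2nd, so the 3rd Saturday is the 16th — 16 February 1985.

16 February 1985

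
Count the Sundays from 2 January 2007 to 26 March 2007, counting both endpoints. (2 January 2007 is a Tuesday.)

2 January 2007 is a Tuesday; the first Sunday on or after it is 7 January 2007 (5 days later).
From 7 January 2007 to 26 March 2007: 24 + 28 + 26 = 78 days (rest of January, February, March).
78 ÷ 7 = 11 full weeks with remainder 1, so 11 more Sundays after the first → 12.

12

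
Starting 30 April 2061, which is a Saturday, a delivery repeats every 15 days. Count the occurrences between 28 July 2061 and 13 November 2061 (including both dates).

Occurrences land 15·i days after 30 April 2061 for i = 0, 1, 2, …
28 July 2061 is 89 days after the start; 89 ÷ 15 = 5 remainder 14; since the remainder is 14, round up to i = 6. First occurrence in the window: #7 on 29 July 2061 (6×15 = 90 days in).
13 November 2061 is 197 days after the start; 197 ÷ 15 = 13 remainder 2. Last occurrence in the window: #14 on 11 November 2061.
Occurrences #7 through #14: 8 in total.

8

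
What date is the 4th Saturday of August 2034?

The first Saturday of August 2034 is August 5.
The 4th Saturday is 3 weeks later: 5 + 21 = 26.

26 August 2034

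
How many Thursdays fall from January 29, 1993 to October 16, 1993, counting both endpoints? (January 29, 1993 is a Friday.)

January 29, 1993 is a Friday; the first Thursday on or after it is February 4, 1993 (6 days later).
From February 4, 1993 to October 16, 1993: 24 + 31 + 30 + 31 + 30 + 31 + 31 + 30 + 16 = 254 days (rest of February, March, April, May, June, July, August, September, October).
254 ÷ 7 = 36 full weeks with remainder 2, so 36 more Thursdays after the first → 37.

37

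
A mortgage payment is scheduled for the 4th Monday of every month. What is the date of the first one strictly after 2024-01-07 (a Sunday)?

2024-01-22

January 2024 starts on a Monday; its first Monday is the 1st, so the 4th Monday is the 22nd — 2024-01-22.
2024-01-22 is after 2024-01-07, so that is the next one.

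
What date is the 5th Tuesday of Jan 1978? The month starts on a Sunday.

Jan 1978 begins on a Sunday, so the first Tuesday is Jan 3 (2 days later).
The 5th Tuesday is 4 weeks later: 3 + 28 = 31.

Jan 31, 1978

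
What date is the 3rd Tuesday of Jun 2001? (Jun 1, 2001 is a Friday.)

Jun 2001 begins on a Friday, so the first Tuesday is Jun 5 (4 days later).
The 3rd Tuesday is 2 weeks later: 5 + 14 = 19.

Jun 19, 2001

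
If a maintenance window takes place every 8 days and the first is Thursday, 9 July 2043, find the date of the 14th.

21 October 2043

The 14th occurrence is 13 intervals after the first: 13 × 8 = 104 days after 9 July 2043.
July has 31 days — 22 days to the end of July leaves 82.
August has 31 days (51 left).
September has 30 days (21 left).
21 days into October → 21 October 2043.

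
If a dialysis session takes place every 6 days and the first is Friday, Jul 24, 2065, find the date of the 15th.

The 15th occurrence is 14 intervals after the first: 14 × 6 = 84 days after Jul 24, 2065.
Jul has 31 days — 7 days to the end of Jul leaves 77.
Aug has 31 days (46 left).
Sep has 30 days (16 left).
16 days into Oct → Oct 16, 2065.

Oct 16, 2065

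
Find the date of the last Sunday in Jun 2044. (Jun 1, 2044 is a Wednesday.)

Jun 2044 begins on a Wednesday, so the first Sunday is Jun 5 (4 days later).
Jun 2044 has 30 days. Adding weeks: 5, 12, 19, 26 — the last one ≤ 30 is the 26th.

Jun 26, 2044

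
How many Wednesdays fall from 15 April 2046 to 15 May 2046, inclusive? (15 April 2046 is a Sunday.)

15 April 2046 is a Sunday; the first Wednesday on or after it is 18 April 2046 (3 days later).
From 18 April 2046 to 15 May 2046: 12 + 15 = 27 days (rest of April, May).
27 ÷ 7 = 3 full weeks with remainder 6, so 3 more Wednesdays after the first → 4.

4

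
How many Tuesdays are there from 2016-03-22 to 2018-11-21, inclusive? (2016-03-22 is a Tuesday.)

140

2016-03-22 is a Tuesday; the first Tuesday on or after it is 2016-03-22.
From 2016-03-22 to 2018-11-21: 284 + 365 + 325 = 974 days (rest of 2016, 2017, to 2018-11-21 in 2018).
974 ÷ 7 = 139 full weeks with remainder 1, so 139 more Tuesdays after the first → 140.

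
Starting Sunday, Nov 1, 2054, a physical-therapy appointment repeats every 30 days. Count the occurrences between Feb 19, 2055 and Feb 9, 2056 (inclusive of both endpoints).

12

Occurrences land 30·i days after Nov 1, 2054 for i = 0, 1, 2, …
Feb 19, 2055 is 110 days after the start; 110 ÷ 30 = 3 remainder 20; since the remainder is 20, round up to i = 4. First occurrence in the window: #5 on Mar 1, 2055 (4×30 = 120 days in).
Feb 9, 2056 is 465 days after the start; 465 ÷ 30 = 15 remainder 15. Last occurrence in the window: #16 on Jan 25, 2056.
Occurrences #5 through #16: 12 in total.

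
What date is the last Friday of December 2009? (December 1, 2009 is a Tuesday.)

25 December 2009

December 2009 begins on a Tuesday, so the first Friday is December 4 (3 days later).
December 2009 has 31 days. Adding weeks: 4, 11, 18, 25 — the last one ≤ 31 is the 25th.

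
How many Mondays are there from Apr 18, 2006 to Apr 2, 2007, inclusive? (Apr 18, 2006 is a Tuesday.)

Apr 18, 2006 is a Tuesday; the first Monday on or after it is Apr 24, 2006 (6 days later).
From Apr 24, 2006 to Apr 2, 2007: 251 + 92 = 343 days (rest of 2006, to Apr 2, 2007 in 2007).
343 ÷ 7 = 49 full weeks with remainder 0, so 49 more Mondays after the first → 50.

50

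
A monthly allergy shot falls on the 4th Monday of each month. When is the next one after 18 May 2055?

24 May 2055

May 2055 starts on a Saturday; its first Monday is the 3rd, so the 4th Monday is the 24th — 24 May 2055.
24 May 2055 is after 18 May 2055, so that is the next one.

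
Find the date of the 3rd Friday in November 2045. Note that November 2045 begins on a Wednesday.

November 2045 begins on a Wednesday, so the first Friday is November 3 (2 days later).
The 3rd Friday is 2 weeks later: 3 + 14 = 17.

November 17, 2045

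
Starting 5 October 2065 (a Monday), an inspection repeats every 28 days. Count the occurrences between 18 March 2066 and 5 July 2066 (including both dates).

4

Occurrences land 28·i days after 5 October 2065 for i = 0, 1, 2, …
18 March 2066 is 164 days after the start; 164 ÷ 28 = 5 remainder 24; since the remainder is 24, round up to i = 6. First occurrence in the window: #7 on 22 March 2066 (6×28 = 168 days in).
5 July 2066 is 273 days after the start; 273 ÷ 28 = 9 remainder 21. Last occurrence in the window: #10 on 14 June 2066.
Occurrences #7 through #10: 4 in total.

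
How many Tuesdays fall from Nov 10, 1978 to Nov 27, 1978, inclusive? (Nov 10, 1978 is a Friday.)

2

Nov 10, 1978 is a Friday; the first Tuesday on or after it is Nov 14, 1978 (4 days later).
From Nov 14, 1978 to Nov 27, 1978 is 27 − 14 = 13 days.
13 ÷ 7 = 1 full weeks with remainder 6, so 1 more Tuesdays after the first → 2.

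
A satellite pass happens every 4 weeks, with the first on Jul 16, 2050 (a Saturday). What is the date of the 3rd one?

The 3rd occurrence is 2 intervals after the first: 2 × 28 = 56 days after Jul 16, 2050.
Jul has 31 days — 15 days to the end of Jul leaves 41.
Aug has 31 days (10 left).
10 days into Sep → Sep 10, 2050.

Sep 10, 2050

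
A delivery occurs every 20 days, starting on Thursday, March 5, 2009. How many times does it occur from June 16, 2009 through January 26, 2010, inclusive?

Occurrences land 20·i days after March 5, 2009 for i = 0, 1, 2, …
June 16, 2009 is 103 days after the start; 103 ÷ 20 = 5 remainder 3; since the remainder is 3, round up to i = 6. First occurrence in the window: #7 on July 3, 2009 (6×20 = 120 days in).
January 26, 2010 is 327 days after the start; 327 ÷ 20 = 16 remainder 7. Last occurrence in the window: #17 on January 19, 2010.
Occurrences #7 through #17: 11 in total.

11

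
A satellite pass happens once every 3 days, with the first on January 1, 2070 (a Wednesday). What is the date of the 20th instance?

February 27, 2070

The 20th occurrence is 19 intervals after the first: 19 × 3 = 57 days after January 1, 2070.
January has 31 days — 30 days to the end of January leaves 27.
27 days into February → February 27, 2070.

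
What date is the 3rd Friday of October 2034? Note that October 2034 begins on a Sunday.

October 2034 begins on a Sunday, so the first Friday is October 6 (5 days later).
The 3rd Friday is 2 weeks later: 6 + 14 = 20.

October 20, 2034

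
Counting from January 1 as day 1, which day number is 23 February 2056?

54

Days in months before February: 31 = 31.
Plus 23 days into February → day 54.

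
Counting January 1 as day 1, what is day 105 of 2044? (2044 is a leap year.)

January has 31 days (105 − 31 = 74 remain).
February has 29 days (74 − 29 = 45 remain).
March has 31 days (45 − 31 = 14 remain).
14 into April → April 14.

2044-04-14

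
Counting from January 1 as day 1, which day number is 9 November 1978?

Days in months before November: 31 + 28 + 31 + 30 + 31 + 30 + 31 + 31 + 30 + 31 = 304.
Plus 9 days into November → day 313.

313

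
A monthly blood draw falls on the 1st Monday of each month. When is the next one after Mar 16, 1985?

Apr 1, 1985

Mar 1985 starts on a Friday, so its 1st Monday is Mar 4, 1985 (3 days in).
That is not after Mar 16, 1985, so look at Apr 1985.
Apr 1985 starts on a Monday, so its 1st Monday is Apr 1, 1985.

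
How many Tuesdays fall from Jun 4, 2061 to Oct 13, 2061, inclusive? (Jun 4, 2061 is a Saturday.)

Jun 4, 2061 is a Saturday; the first Tuesday on or after it is Jun 7, 2061 (3 days later).
From Jun 7, 2061 to Oct 13, 2061: 23 + 31 + 31 + 30 + 13 = 128 days (rest of Jun, Jul, Aug, Sep, Oct).
128 ÷ 7 = 18 full weeks with remainder 2, so 18 more Tuesdays after the first → 19.

19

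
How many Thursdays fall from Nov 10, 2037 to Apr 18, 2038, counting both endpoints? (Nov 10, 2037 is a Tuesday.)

Nov 10, 2037 is a Tuesday; the first Thursday on or after it is Nov 12, 2037 (2 days later).
From Nov 12, 2037 to Apr 18, 2038: 18 + 31 + 31 + 28 + 31 + 18 = 157 days (rest of Nov, Dec, Jan, Feb, Mar, Apr).
157 ÷ 7 = 22 full weeks with remainder 3, so 22 more Thursdays after the first → 23.

23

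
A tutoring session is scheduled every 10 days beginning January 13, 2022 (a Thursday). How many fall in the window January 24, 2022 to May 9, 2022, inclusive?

Occurrences land 10·i days after January 13, 2022 for i = 0, 1, 2, …
January 24, 2022 is 11 days after the start; 11 ÷ 10 = 1 remainder 1; since the remainder is 1, round up to i = 2. First occurrence in the window: #3 on February 2, 2022 (2×10 = 20 days in).
May 9, 2022 is 116 days after the start; 116 ÷ 10 = 11 remainder 6. Last occurrence in the window: #12 on May 3, 2022.
Occurrences #3 through #12: 10 in total.

10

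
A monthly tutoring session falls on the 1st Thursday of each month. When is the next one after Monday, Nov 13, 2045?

Dec 7, 2045

Nov 2045 starts on a Wednesday, so its 1st Thursday is Nov 2, 2045 (1 day in).
That is not after Nov 13, 2045, so look at Dec 2045.
Dec 2045 starts on a Friday, so its 1st Thursday is Dec 7, 2045 (6 days in).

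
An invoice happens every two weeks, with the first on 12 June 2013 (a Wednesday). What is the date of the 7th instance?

4 September 2013

The 7th occurrence is 6 intervals after the first: 6 × 14 = 84 days after 12 June 2013.
June has 30 days — 18 days to the end of June leaves 66.
July has 31 days (35 left).
August has 31 days (4 left).
4 days into September → 4 September 2013.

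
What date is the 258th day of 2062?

Sep 15, 2062

Jan has 31 days (258 − 31 = 227 remain).
Feb has 28 days (227 − 28 = 199 remain).
Mar has 31 days (199 − 31 = 168 remain).
Apr has 30 days (168 − 30 = 138 remain).
May has 31 days (138 − 31 = 107 remain).
Jun has 30 days (107 − 30 = 77 remain).
Jul has 31 days (77 − 31 = 46 remain).
Aug has 31 days (46 − 31 = 15 remain).
15 into Sep → Sep 15.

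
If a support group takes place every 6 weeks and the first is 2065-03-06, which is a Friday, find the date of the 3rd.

2065-05-29

The 3rd occurrence is 2 intervals after the first: 2 × 42 = 84 days after 2065-03-06.
March has 31 days — 25 days to the end of March leaves 59.
April has 30 days (29 left).
29 days into May → 2065-05-29.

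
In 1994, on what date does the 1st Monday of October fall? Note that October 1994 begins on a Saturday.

October 3, 1994

October 1994 begins on a Saturday, so the first Monday is October 3 (2 days later).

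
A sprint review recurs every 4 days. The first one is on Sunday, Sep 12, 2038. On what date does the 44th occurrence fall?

The 44th occurrence is 43 intervals after the first: 43 × 4 = 172 days after Sep 12, 2038.
Sep has 30 days — 18 days to the end of Sep leaves 154.
Oct has 31 days (123 left).
Nov has 30 days (93 left).
Dec has 31 days (62 left).
Jan has 31 days (31 left).
Feb has 28 days (3 left).
3 days into Mar → Mar 3, 2039.

Mar 3, 2039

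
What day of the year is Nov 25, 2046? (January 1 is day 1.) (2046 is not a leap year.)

329

Days in months before Nov: 31 + 28 + 31 + 30 + 31 + 30 + 31 + 31 + 30 + 31 = 304.
Plus 25 days into Nov → day 329.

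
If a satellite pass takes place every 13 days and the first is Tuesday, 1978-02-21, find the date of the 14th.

The 14th occurrence is 13 intervals after the first: 13 × 13 = 169 days after 1978-02-21.
February has 28 days — 7 days to the end of February leaves 162.
March has 31 days (131 left).
April has 30 days (101 left).
May has 31 days (70 left).
June has 30 days (40 left).
July has 31 days (9 left).
9 days into August → 1978-08-09.

1978-08-09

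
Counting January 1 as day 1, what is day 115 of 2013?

April 25, 2013

January has 31 days (115 − 31 = 84 remain).
February has 28 days (84 − 28 = 56 remain).
March has 31 days (56 − 31 = 25 remain).
25 into April → April 25.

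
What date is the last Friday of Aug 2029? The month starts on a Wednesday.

Aug 2029 begins on a Wednesday, so the first Friday is Aug 3 (2 days later).
Aug 2029 has 31 days. Adding weeks: 3, 10, 17, 24, 31 — the last one ≤ 31 is the 31st.

Aug 31, 2029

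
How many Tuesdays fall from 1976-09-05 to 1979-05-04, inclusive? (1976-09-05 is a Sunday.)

1976-09-05 is a Sunday; the first Tuesday on or after it is 1976-09-07 (2 days later).
From 1976-09-07 to 1979-05-04: 115 + 365 + 365 + 124 = 969 days (rest of 1976, 1977, 1978, to 1979-05-04 in 1979).
969 ÷ 7 = 138 full weeks with remainder 3, so 138 more Tuesdays after the first → 139.

139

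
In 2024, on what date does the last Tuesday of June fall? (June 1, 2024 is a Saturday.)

June 2024 begins on a Saturday, so the first Tuesday is June 4 (3 days later).
June 2024 has 30 days. Adding weeks: 4, 11, 18, 25 — the last one ≤ 30 is the 25th.

June 25, 2024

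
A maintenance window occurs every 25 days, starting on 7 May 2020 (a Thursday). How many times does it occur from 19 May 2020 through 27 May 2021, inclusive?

15

Occurrences land 25·i days after 7 May 2020 for i = 0, 1, 2, …
19 May 2020 is 12 days after the start; 12 ÷ 25 = 0 remainder 12; since the remainder is 12, round up to i = 1. First occurrence in the window: #2 on 1 June 2020 (1×25 = 25 days in).
27 May 2021 is 385 days after the start; 385 ÷ 25 = 15 remainder 10. Last occurrence in the window: #16 on 17 May 2021.
Occurrences #2 through #16: 15 in total.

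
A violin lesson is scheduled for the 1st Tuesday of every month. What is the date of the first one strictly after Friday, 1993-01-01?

January 1993 starts on a Friday, so its 1st Tuesday is 1993-01-05 (4 days in).
1993-01-05 is after 1993-01-01, so that is the next one.

1993-01-05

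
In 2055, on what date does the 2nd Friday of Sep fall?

Sep 10, 2055

Sep 2055 begins on a Wednesday, so the first Friday is Sep 3 (2 days later).
The 2nd Friday is 1 weeks later: 3 + 7 = 10.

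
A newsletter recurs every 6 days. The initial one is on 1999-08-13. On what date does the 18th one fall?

The 18th occurrence is 17 intervals after the first: 17 × 6 = 102 days after 1999-08-13.
August has 31 days — 18 days to the end of August leaves 84.
September has 30 days (54 left).
October has 31 days (23 left).
23 days into November → 1999-11-23.

1999-11-23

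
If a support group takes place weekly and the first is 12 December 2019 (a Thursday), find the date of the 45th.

15 October 2020

The 45th occurrence is 44 intervals after the first: 44 × 7 = 308 days after 12 December 2019.
December has 31 days — 19 days to the end of December leaves 289.
January has 31 days (258 left).
February has 29 days (229 left).
March has 31 days (198 left).
April has 30 days (168 left).
May has 31 days (137 left).
June has 30 days (107 left).
July has 31 days (76 left).
August has 31 days (45 left).
September has 30 days (15 left).
15 days into October → 15 October 2020.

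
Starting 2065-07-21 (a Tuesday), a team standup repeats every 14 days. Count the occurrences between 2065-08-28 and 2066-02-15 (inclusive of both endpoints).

Occurrences land 14·i days after 2065-07-21 for i = 0, 1, 2, …
2065-08-28 is 38 days after the start; 38 ÷ 14 = 2 remainder 10; since the remainder is 10, round up to i = 3. First occurrence in the window: #4 on 2065-09-01 (3×14 = 42 days in).
2066-02-15 is 209 days after the start; 209 ÷ 14 = 14 remainder 13. Last occurrence in the window: #15 on 2066-02-02.
Occurrences #4 through #15: 12 in total.

12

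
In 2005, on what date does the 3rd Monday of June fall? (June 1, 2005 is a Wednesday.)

June 2005 begins on a Wednesday, so the first Monday is June 6 (5 days later).
The 3rd Monday is 2 weeks later: 6 + 14 = 20.

20 June 2005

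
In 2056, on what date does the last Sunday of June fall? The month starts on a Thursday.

June 2056 begins on a Thursday, so the first Sunday is June 4 (3 days later).
June 2056 has 30 days. Adding weeks: 4, 11, 18, 25 — the last one ≤ 30 is the 25th.

2056-06-25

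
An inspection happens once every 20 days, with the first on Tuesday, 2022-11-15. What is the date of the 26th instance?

The 26th occurrence is 25 intervals after the first: 25 × 20 = 500 days after 2022-11-15.
November has 30 days — 15 days to the end of November leaves 485.
From end of November to end of 2022 is 31 days (454 left).
2023 has 365 days (89 left).
January has 31 days (58 left).
February has 29 days (29 left).
29 days into March → 2024-03-29.

2024-03-29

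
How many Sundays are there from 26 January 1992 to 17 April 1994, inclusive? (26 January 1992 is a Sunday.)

117

26 January 1992 is a Sunday; the first Sunday on or after it is 26 January 1992.
From 26 January 1992 to 17 April 1994: 340 + 365 + 107 = 812 days (rest of 1992, 1993, to 17 April 1994 in 1994).
812 ÷ 7 = 116 full weeks with remainder 0, so 116 more Sundays after the first → 117.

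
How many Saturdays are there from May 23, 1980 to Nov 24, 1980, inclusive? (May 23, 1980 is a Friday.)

27

May 23, 1980 is a Friday; the first Saturday on or after it is May 24, 1980 (1 day later).
From May 24, 1980 to Nov 24, 1980: 7 + 30 + 31 + 31 + 30 + 31 + 24 = 184 days (rest of May, Jun, Jul, Aug, Sep, Oct, Nov).
184 ÷ 7 = 26 full weeks with remainder 2, so 26 more Saturdays after the first → 27.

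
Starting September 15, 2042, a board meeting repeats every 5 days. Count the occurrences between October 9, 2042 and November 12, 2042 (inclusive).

Occurrences land 5·i days after September 15, 2042 for i = 0, 1, 2, …
October 9, 2042 is 24 days after the start; 24 ÷ 5 = 4 remainder 4; since the remainder is 4, round up to i = 5. First occurrence in the window: #6 on October 10, 2042 (5×5 = 25 days in).
November 12, 2042 is 58 days after the start; 58 ÷ 5 = 11 remainder 3. Last occurrence in the window: #12 on November 9, 2042.
Occurrences #6 through #12: 7 in total.

7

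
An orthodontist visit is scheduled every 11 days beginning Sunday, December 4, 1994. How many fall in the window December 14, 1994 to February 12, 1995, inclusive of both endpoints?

6

Occurrences land 11·i days after December 4, 1994 for i = 0, 1, 2, …
December 14, 1994 is 10 days after the start; 10 ÷ 11 = 0 remainder 10; since the remainder is 10, round up to i = 1. First occurrence in the window: #2 on December 15, 1994 (1×11 = 11 days in).
February 12, 1995 is 70 days after the start; 70 ÷ 11 = 6 remainder 4. Last occurrence in the window: #7 on February 8, 1995.
Occurrences #2 through #7: 6 in total.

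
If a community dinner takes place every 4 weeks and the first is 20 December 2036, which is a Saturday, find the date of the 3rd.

The 3rd occurrence is 2 intervals after the first: 2 × 28 = 56 days after 20 December 2036.
December has 31 days — 11 days to the end of December leaves 45.
January has 31 days (14 left).
14 days into February → 14 February 2037.

14 February 2037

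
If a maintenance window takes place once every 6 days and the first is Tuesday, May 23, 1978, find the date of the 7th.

June 28, 1978

The 7th occurrence is 6 intervals after the first: 6 × 6 = 36 days after May 23, 1978.
May has 31 days — 8 days to the end of May leaves 28.
28 days into June → June 28, 1978.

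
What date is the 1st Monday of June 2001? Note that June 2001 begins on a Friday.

June 4, 2001

June 2001 begins on a Friday, so the first Monday is June 4 (3 days later).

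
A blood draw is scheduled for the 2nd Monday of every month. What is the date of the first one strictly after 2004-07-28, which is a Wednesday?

2004-08-09

July 2004 starts on a Thursday; its first Monday is the 5th, so the 2nd Monday is the 12th — 2004-07-12.
That is not after 2004-07-28, so look at August 2004.
August 2004 starts on a Sunday; its first Monday is the 2nd, so the 2nd Monday is the 9th — 2004-08-09.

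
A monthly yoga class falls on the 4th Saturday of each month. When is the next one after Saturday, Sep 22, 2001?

Sep 2001 starts on a Saturday; its first Saturday is the 1st, so the 4th Saturday is the 22nd — Sep 22, 2001.
That is not after Sep 22, 2001, so look at Oct 2001.
Oct 2001 starts on a Monday; its first Saturday is the 6th, so the 4th Saturday is the 27th — Oct 27, 2001.

Oct 27, 2001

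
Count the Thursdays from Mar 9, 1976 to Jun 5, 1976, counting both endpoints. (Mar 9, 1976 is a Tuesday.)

Mar 9, 1976 is a Tuesday; the first Thursday on or after it is Mar 11, 1976 (2 days later).
From Mar 11, 1976 to Jun 5, 1976: 20 + 30 + 31 + 5 = 86 days (rest of Mar, Apr, May, Jun).
86 ÷ 7 = 12 full weeks with remainder 2, so 12 more Thursdays after the first → 13.

13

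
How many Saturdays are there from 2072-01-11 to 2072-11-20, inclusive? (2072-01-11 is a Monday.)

45

2072-01-11 is a Monday; the first Saturday on or after it is 2072-01-16 (5 days later).
From 2072-01-16 to 2072-11-20: 15 + 29 + 31 + 30 + 31 + 30 + 31 + 31 + 30 + 31 + 20 = 309 days (rest of January, February, March, April, May, June, July, August, September, October, November).
309 ÷ 7 = 44 full weeks with remainder 1, so 44 more Saturdays after the first → 45.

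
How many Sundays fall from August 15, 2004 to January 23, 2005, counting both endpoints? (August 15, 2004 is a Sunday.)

August 15, 2004 is a Sunday; the first Sunday on or after it is August 15, 2004.
From August 15, 2004 to January 23, 2005: 16 + 30 + 31 + 30 + 31 + 23 = 161 days (rest of August, September, October, November, December, January).
161 ÷ 7 = 23 full weeks with remainder 0, so 23 more Sundays after the first → 24.

24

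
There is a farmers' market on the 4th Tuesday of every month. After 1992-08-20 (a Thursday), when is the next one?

1992-08-25

August 1992 starts on a Saturday; its first Tuesday is the 4th, so the 4th Tuesday is the 25th — 1992-08-25.
1992-08-25 is after 1992-08-20, so that is the next one.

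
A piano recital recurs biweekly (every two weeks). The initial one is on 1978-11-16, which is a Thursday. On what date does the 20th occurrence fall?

1979-08-09

The 20th occurrence is 19 intervals after the first: 19 × 14 = 266 days after 1978-11-16.
November has 30 days — 14 days to the end of November leaves 252.
December has 31 days (221 left).
January has 31 days (190 left).
February has 28 days (162 left).
March has 31 days (131 left).
April has 30 days (101 left).
May has 31 days (70 left).
June has 30 days (40 left).
July has 31 days (9 left).
9 days into August → 1979-08-09.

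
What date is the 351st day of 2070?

2070-12-17

January has 31 days (351 − 31 = 320 remain).
February has 28 days (320 − 28 = 292 remain).
March has 31 days (292 − 31 = 261 remain).
April has 30 days (261 − 30 = 231 remain).
May has 31 days (231 − 31 = 200 remain).
June has 30 days (200 − 30 = 170 remain).
July has 31 days (170 − 31 = 139 remain).
August has 31 days (139 − 31 = 108 remain).
September has 30 days (108 − 30 = 78 remain).
October has 31 days (78 − 31 = 47 remain).
November has 30 days (47 − 30 = 17 remain).
17 into December → December 17.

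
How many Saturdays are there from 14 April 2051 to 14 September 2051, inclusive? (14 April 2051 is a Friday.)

22

14 April 2051 is a Friday; the first Saturday on or after it is 15 April 2051 (1 day later).
From 15 April 2051 to 14 September 2051: 15 + 31 + 30 + 31 + 31 + 14 = 152 days (rest of April, May, June, July, August, September).
152 ÷ 7 = 21 full weeks with remainder 5, so 21 more Saturdays after the first → 22.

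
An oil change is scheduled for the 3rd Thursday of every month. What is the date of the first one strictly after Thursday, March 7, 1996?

March 1996 starts on a Friday; its first Thursday is the 7th, so the 3rd Thursday is the 21st — March 21, 1996.
March 21, 1996 is after March 7, 1996, so that is the next one.

March 21, 1996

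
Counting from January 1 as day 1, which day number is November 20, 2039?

324

Days in months before November: 31 + 28 + 31 + 30 + 31 + 30 + 31 + 31 + 30 + 31 = 304.
Plus 20 days into November → day 324.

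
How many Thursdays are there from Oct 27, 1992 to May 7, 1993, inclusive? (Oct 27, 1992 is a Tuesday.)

Oct 27, 1992 is a Tuesday; the first Thursday on or after it is Oct 29, 1992 (2 days later).
From Oct 29, 1992 to May 7, 1993: 2 + 30 + 31 + 31 + 28 + 31 + 30 + 7 = 190 days (rest of Oct, Nov, Dec, Jan, Feb, Mar, Apr, May).
190 ÷ 7 = 27 full weeks with remainder 1, so 27 more Thursdays after the first → 28.

28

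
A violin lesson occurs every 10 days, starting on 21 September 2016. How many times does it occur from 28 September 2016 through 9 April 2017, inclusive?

Occurrences land 10·i days after 21 September 2016 for i = 0, 1, 2, …
28 September 2016 is 7 days after the start; 7 ÷ 10 = 0 remainder 7; since the remainder is 7, round up to i = 1. First occurrence in the window: #2 on 1 October 2016 (1×10 = 10 days in).
9 April 2017 is 200 days after the start; 200 ÷ 10 = 20 remainder 0. Last occurrence in the window: #21 on 9 April 2017.
Occurrences #2 through #21: 20 in total.

20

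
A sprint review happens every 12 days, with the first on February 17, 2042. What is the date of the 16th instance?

August 16, 2042

The 16th occurrence is 15 intervals after the first: 15 × 12 = 180 days after February 17, 2042.
February has 28 days — 11 days to the end of February leaves 169.
March has 31 days (138 left).
April has 30 days (108 left).
May has 31 days (77 left).
June has 30 days (47 left).
July has 31 days (16 left).
16 days into August → August 16, 2042.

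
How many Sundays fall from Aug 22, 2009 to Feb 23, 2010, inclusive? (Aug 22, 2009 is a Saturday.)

Aug 22, 2009 is a Saturday; the first Sunday on or after it is Aug 23, 2009 (1 day later).
From Aug 23, 2009 to Feb 23, 2010: 8 + 30 + 31 + 30 + 31 + 31 + 23 = 184 days (rest of Aug, Sep, Oct, Nov, Dec, Jan, Feb).
184 ÷ 7 = 26 full weeks with remainder 2, so 26 more Sundays after the first → 27.

27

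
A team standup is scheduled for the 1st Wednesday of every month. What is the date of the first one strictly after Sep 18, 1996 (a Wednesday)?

Oct 2, 1996

Sep 1996 starts on a Sunday, so its 1st Wednesday is Sep 4, 1996 (3 days in).
That is not after Sep 18, 1996, so look at Oct 1996.
Oct 1996 starts on a Tuesday, so its 1st Wednesday is Oct 2, 1996 (1 day in).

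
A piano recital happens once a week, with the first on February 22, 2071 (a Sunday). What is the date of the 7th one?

April 5, 2071

The 7th occurrence is 6 intervals after the first: 6 × 7 = 42 days after February 22, 2071.
February has 28 days — 6 days to the end of February leaves 36.
March has 31 days (5 left).
5 days into April → April 5, 2071.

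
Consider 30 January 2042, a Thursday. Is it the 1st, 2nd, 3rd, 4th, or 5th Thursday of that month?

5th

Day 30 falls in week ⌈30/7⌉ of the month.
Days 1–7 hold the 1st Thursday, 8–14 the 2nd, 15–21 the 3rd, 22–28 the 4th, 29–31 the 5th.
30 is in the range for the 5th.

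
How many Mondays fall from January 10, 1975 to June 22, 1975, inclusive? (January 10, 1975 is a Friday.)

January 10, 1975 is a Friday; the first Monday on or after it is January 13, 1975 (3 days later).
From January 13, 1975 to June 22, 1975: 18 + 28 + 31 + 30 + 31 + 22 = 160 days (rest of January, February, March, April, May, June).
160 ÷ 7 = 22 full weeks with remainder 6, so 22 more Mondays after the first → 23.

23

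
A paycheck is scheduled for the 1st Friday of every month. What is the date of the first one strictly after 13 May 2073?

2 June 2073

May 2073 starts on a Monday, so its 1st Friday is 5 May 2073 (4 days in).
That is not after 13 May 2073, so look at June 2073.
June 2073 starts on a Thursday, so its 1st Friday is 2 June 2073 (1 day in).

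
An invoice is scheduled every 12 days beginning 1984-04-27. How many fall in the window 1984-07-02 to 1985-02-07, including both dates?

Occurrences land 12·i days after 1984-04-27 for i = 0, 1, 2, …
1984-07-02 is 66 days after the start; 66 ÷ 12 = 5 remainder 6; since the remainder is 6, round up to i = 6. First occurrence in the window: #7 on 1984-07-08 (6×12 = 72 days in).
1985-02-07 is 286 days after the start; 286 ÷ 12 = 23 remainder 10. Last occurrence in the window: #24 on 1985-01-28.
Occurrences #7 through #24: 18 in total.

18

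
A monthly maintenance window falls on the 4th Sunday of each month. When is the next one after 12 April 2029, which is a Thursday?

April 2029 starts on a Sunday; its first Sunday is the 1st, so the 4th Sunday is the 22nd — 22 April 2029.
22 April 2029 is after 12 April 2029, so that is the next one.

22 April 2029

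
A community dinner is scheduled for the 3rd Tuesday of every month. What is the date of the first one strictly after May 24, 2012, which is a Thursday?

May 2012 starts on a Tuesday; its first Tuesday is the 1st, so the 3rd Tuesday is the 15th — May 15, 2012.
That is not after May 24, 2012, so look at June 2012.
June 2012 starts on a Friday; its first Tuesday is the 5th, so the 3rd Tuesday is the 19th — June 19, 2012.

June 19, 2012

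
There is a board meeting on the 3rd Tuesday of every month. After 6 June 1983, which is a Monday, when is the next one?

21 June 1983

June 1983 starts on a Wednesday; its first Tuesday is the 7th, so the 3rd Tuesday is the 21st — 21 June 1983.
21 June 1983 is after 6 June 1983, so that is the next one.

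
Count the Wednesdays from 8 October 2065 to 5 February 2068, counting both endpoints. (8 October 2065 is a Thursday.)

8 October 2065 is a Thursday; the first Wednesday on or after it is 14 October 2065 (6 days later).
From 14 October 2065 to 5 February 2068: 78 + 365 + 365 + 36 = 844 days (rest of 2065, 2066, 2067, to 5 February 2068 in 2068).
844 ÷ 7 = 120 full weeks with remainder 4, so 120 more Wednesdays after the first → 121.

121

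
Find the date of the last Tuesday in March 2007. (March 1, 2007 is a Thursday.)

March 2007 begins on a Thursday, so the first Tuesday is March 6 (5 days later).
March 2007 has 31 days. Adding weeks: 6, 13, 20, 27 — the last one ≤ 31 is the 27th.

27 March 2007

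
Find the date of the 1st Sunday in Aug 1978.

Aug 6, 1978

The first Sunday of Aug 1978 is Aug 6.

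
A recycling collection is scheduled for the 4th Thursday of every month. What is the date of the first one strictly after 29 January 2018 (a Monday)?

22 February 2018

January 2018 starts on a Monday; its first Thursday is the 4th, so the 4th Thursday is the 25th — 25 January 2018.
That is not after 29 January 2018, so look at February 2018.
February 2018 starts on a Thursday; its first Thursday is the 1st, so the 4th Thursday is the 22nd — 22 February 2018.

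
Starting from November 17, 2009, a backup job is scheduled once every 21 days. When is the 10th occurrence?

May 25, 2010

The 10th occurrence is 9 intervals after the first: 9 × 21 = 189 days after November 17, 2009.
November has 30 days — 13 days to the end of November leaves 176.
December has 31 days (145 left).
January has 31 days (114 left).
February has 28 days (86 left).
March has 31 days (55 left).
April has 30 days (25 left).
25 days into May → May 25, 2010.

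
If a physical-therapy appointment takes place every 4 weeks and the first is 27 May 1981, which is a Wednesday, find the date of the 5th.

The 5th occurrence is 4 intervals after the first: 4 × 28 = 112 days after 27 May 1981.
May has 31 days — 4 days to the end of May leaves 108.
June has 30 days (78 left).
July has 31 days (47 left).
August has 31 days (16 left).
16 days into September → 16 September 1981.

16 September 1981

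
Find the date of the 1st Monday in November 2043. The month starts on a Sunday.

2043-11-02

November 2043 begins on a Sunday, so the first Monday is November 2 (1 day later).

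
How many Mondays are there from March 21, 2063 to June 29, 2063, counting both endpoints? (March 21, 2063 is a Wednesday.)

March 21, 2063 is a Wednesday; the first Monday on or after it is March 26, 2063 (5 days later).
From March 26, 2063 to June 29, 2063: 5 + 30 + 31 + 29 = 95 days (rest of March, April, May, June).
95 ÷ 7 = 13 full weeks with remainder 4, so 13 more Mondays after the first → 14.

14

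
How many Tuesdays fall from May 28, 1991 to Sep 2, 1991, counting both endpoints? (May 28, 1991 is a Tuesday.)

14

May 28, 1991 is a Tuesday; the first Tuesday on or after it is May 28, 1991.
From May 28, 1991 to Sep 2, 1991: 3 + 30 + 31 + 31 + 2 = 97 days (rest of May, Jun, Jul, Aug, Sep).
97 ÷ 7 = 13 full weeks with remainder 6, so 13 more Tuesdays after the first → 14.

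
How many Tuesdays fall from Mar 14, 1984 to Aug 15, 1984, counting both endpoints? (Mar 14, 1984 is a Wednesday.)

Mar 14, 1984 is a Wednesday; the first Tuesday on or after it is Mar 20, 1984 (6 days later).
From Mar 20, 1984 to Aug 15, 1984: 11 + 30 + 31 + 30 + 31 + 15 = 148 days (rest of Mar, Apr, May, Jun, Jul, Aug).
148 ÷ 7 = 21 full weeks with remainder 1, so 21 more Tuesdays after the first → 22.

22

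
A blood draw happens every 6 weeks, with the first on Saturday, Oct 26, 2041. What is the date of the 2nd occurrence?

Dec 7, 2041

The 2nd occurrence is 1 interval after the first: 1 × 42 = 42 days after Oct 26, 2041.
Oct has 31 days — 5 days to the end of Oct leaves 37.
Nov has 30 days (7 left).
7 days into Dec → Dec 7, 2041.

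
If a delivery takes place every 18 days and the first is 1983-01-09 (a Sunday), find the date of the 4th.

The 4th occurrence is 3 intervals after the first: 3 × 18 = 54 days after 1983-01-09.
January has 31 days — 22 days to the end of January leaves 32.
February has 28 days (4 left).
4 days into March → 1983-03-04.

1983-03-04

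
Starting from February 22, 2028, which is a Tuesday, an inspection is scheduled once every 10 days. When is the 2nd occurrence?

The 2nd occurrence is 1 interval after the first: 1 × 10 = 10 days after February 22, 2028.
February has 29 days — 7 days to the end of February leaves 3.
3 days into March → March 3, 2028.

March 3, 2028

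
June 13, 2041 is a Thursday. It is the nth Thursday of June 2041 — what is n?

Day 13 falls in week ⌈13/7⌉ of the month.
Days 1–7 hold the 1st Thursday, 8–14 the 2nd, 15–21 the 3rd, 22–28 the 4th, 29–31 the 5th.
13 is in the range for the 2nd.

2nd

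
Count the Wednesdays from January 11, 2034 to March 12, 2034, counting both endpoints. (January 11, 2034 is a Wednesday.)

9

January 11, 2034 is a Wednesday; the first Wednesday on or after it is January 11, 2034.
From January 11, 2034 to March 12, 2034: 20 + 28 + 12 = 60 days (rest of January, February, March).
60 ÷ 7 = 8 full weeks with remainder 4, so 8 more Wednesdays after the first → 9.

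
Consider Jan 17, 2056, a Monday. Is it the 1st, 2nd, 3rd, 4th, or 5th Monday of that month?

3rd

Day 17 falls in week ⌈17/7⌉ of the month.
Days 1–7 hold the 1st Monday, 8–14 the 2nd, 15–21 the 3rd, 22–28 the 4th, 29–31 the 5th.
17 is in the range for the 3rd.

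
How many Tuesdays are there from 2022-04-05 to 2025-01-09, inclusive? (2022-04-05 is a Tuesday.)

145

2022-04-05 is a Tuesday; the first Tuesday on or after it is 2022-04-05.
From 2022-04-05 to 2025-01-09: 270 + 365 + 366 + 9 = 1010 days (rest of 2022, 2023, 2024, to 2025-01-09 in 2025).
1010 ÷ 7 = 144 full weeks with remainder 2, so 144 more Tuesdays after the first → 145.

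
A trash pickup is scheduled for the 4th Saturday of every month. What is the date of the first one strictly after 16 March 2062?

25 March 2062

March 2062 starts on a Wednesday; its first Saturday is the 4th, so the 4th Saturday is the 25th — 25 March 2062.
25 March 2062 is after 16 March 2062, so that is the next one.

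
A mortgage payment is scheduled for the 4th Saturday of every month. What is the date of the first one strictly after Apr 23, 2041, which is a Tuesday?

Apr 27, 2041

Apr 2041 starts on a Monday; its first Saturday is the 6th, so the 4th Saturday is the 27th — Apr 27, 2041.
Apr 27, 2041 is after Apr 23, 2041, so that is the next one.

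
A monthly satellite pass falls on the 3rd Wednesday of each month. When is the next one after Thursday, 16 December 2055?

December 2055 starts on a Wednesday; its first Wednesday is the 1st, so the 3rd Wednesday is the 15th — 15 December 2055.
That is not after 16 December 2055, so look at January 2056.
January 2056 starts on a Saturday; its first Wednesday is the 5th, so the 3rd Wednesday is the 19th — 19 January 2056.

19 January 2056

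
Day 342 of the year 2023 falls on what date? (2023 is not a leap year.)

January has 31 days (342 − 31 = 311 remain).
February has 28 days (311 − 28 = 283 remain).
March has 31 days (283 − 31 = 252 remain).
April has 30 days (252 − 30 = 222 remain).
May has 31 days (222 − 31 = 191 remain).
June has 30 days (191 − 30 = 161 remain).
July has 31 days (161 − 31 = 130 remain).
August has 31 days (130 − 31 = 99 remain).
September has 30 days (99 − 30 = 69 remain).
October has 31 days (69 − 31 = 38 remain).
November has 30 days (38 − 30 = 8 remain).
8 into December → December 8.

2023-12-08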